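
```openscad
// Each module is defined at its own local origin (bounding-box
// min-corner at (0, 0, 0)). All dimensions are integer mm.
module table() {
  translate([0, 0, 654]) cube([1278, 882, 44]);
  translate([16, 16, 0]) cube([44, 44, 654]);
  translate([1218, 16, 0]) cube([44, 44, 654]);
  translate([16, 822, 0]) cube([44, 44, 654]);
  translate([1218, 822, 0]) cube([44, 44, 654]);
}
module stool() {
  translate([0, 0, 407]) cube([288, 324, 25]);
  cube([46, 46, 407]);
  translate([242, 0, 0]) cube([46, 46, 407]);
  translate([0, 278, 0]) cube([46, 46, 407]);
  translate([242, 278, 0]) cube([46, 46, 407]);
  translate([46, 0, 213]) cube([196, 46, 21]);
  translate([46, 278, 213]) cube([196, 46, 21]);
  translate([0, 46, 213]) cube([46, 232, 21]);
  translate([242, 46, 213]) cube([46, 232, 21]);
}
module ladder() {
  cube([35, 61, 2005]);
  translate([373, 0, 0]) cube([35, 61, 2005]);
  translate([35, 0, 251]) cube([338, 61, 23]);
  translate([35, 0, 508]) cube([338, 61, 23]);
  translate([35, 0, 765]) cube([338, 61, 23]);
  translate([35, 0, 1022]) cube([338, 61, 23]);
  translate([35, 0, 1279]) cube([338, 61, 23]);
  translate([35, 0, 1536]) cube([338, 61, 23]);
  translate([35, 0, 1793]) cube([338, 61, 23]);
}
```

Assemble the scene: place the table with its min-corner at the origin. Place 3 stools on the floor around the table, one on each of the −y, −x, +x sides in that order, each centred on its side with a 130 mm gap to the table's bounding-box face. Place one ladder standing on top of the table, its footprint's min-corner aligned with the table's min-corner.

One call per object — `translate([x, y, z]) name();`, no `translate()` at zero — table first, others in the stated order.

table();
translate([495, -454, 0]) stool();
translate([-418, 279, 0]) stool();
translate([1408, 279, 0]) stool();
translate([0, 0, 698]) ladder();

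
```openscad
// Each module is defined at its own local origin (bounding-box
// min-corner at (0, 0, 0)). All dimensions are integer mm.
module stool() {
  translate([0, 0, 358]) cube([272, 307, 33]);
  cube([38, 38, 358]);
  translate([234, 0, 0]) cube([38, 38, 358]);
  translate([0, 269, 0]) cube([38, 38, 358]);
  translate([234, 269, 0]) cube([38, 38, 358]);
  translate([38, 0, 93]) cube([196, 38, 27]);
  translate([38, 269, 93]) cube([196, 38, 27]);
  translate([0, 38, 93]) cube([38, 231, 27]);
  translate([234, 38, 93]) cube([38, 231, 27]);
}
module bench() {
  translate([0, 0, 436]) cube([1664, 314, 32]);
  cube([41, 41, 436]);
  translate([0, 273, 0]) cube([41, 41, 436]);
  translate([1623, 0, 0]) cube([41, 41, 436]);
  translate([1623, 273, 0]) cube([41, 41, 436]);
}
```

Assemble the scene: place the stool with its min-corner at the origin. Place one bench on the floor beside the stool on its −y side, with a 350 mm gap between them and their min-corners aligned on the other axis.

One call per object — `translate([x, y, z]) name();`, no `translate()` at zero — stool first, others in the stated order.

stool();
translate([0, -664, 0]) bench();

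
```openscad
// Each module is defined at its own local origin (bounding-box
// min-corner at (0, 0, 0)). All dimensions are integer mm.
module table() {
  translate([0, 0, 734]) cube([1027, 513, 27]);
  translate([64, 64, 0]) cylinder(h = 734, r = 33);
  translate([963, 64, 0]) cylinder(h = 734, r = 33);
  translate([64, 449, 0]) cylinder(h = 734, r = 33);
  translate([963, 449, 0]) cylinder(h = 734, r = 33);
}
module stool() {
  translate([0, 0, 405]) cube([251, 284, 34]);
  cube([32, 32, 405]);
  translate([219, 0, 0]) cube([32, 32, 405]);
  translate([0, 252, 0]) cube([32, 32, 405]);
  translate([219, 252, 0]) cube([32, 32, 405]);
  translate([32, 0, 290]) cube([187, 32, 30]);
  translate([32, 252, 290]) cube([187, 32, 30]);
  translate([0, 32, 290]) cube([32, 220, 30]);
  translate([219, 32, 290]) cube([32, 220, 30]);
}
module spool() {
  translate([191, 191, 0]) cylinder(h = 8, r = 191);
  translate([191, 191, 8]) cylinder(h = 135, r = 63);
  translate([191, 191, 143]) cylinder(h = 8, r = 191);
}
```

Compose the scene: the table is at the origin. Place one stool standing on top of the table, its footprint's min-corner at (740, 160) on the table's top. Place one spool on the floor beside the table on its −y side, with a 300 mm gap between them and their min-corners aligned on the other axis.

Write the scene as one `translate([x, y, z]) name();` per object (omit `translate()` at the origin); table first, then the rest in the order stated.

table();
translate([740, 160, 761]) stool();
translate([0, -682, 0]) spool();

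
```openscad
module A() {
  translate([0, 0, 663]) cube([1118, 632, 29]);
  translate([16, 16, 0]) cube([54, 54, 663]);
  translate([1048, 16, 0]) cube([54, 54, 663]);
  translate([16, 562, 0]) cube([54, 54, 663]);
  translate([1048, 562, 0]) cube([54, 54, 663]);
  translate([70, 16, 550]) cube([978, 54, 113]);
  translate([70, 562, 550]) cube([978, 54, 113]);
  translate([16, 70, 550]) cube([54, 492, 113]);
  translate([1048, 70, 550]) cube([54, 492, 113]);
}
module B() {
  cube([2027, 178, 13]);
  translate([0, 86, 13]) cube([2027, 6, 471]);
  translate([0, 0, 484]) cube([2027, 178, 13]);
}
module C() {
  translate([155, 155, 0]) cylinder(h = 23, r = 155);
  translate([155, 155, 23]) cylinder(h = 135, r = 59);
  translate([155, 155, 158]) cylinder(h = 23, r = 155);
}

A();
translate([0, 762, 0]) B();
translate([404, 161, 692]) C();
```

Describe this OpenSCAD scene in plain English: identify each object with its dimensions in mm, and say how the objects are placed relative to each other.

A is a rectangular dining table. The top is 1118×632×29 mm with its upper surface at z = 692 mm. It stands on four 54×54 mm square legs, each inset 16 mm from the nearest pair of top edges, running from the floor to the underside of the top. Four apron rails, 54 mm thick and 113 mm tall, run between adjacent legs with their top edges flush with the underside of the top and their outer faces flush with the legs' outer faces.

B is an I-beam lying along x, 2027 mm long. Overall section height 497 mm. Two flanges 178 mm wide (y) and 13 mm thick, one on the floor and one at the top; a web 6 mm thick runs between them, centred on the flange width.

C is a spool: two coaxial disc flanges of radius 155 mm and thickness 23 mm, joined by a core cylinder of radius 59 mm and height 135 mm. The lower flange rests on z = 0 and the three cylinders share a vertical axis.

The I-beam is on the floor beside the table on its +y side. The spool is on top of the table, centred.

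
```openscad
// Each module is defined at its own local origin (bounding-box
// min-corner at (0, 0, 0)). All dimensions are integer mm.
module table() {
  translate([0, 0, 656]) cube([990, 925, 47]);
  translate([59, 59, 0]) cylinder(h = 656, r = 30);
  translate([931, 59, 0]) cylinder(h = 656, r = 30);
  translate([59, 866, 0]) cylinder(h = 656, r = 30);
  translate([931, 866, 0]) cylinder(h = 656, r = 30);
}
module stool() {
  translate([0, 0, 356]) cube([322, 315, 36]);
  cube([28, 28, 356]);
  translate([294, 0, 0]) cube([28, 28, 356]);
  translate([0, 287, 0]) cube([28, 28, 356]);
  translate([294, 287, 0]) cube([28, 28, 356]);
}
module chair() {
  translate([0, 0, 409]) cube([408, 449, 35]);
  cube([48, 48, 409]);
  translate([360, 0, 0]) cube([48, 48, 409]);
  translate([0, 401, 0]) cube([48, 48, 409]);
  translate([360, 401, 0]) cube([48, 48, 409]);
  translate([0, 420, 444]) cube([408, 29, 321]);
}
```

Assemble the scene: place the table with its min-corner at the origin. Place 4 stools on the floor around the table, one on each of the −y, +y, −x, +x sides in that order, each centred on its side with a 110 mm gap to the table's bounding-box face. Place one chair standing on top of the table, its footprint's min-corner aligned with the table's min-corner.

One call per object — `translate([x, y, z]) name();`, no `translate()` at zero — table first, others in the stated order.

table();
translate([334, -425, 0]) stool();
translate([334, 1035, 0]) stool();
translate([-432, 305, 0]) stool();
translate([1100, 305, 0]) stool();
translate([0, 0, 703]) chair();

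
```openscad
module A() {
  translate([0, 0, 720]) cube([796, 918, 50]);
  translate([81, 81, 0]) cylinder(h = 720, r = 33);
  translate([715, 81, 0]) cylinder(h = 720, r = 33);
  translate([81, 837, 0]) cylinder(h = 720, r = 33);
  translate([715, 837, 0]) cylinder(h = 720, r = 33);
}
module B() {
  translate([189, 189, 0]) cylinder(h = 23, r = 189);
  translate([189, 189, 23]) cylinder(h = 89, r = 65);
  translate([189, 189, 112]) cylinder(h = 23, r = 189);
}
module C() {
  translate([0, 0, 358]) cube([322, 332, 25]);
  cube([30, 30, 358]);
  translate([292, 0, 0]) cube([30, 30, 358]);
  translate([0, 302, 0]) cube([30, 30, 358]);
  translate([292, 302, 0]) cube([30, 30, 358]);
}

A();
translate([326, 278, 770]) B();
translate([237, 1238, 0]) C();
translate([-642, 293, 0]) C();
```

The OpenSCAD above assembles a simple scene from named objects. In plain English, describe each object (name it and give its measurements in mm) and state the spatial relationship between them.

A is a table: top 796 mm (x) × 918 mm (y), 50 mm thick, upper face at z = 770 mm, on four round legs of 66 mm diameter, each leg's bounding box inset 48 mm from the nearest pair of top edges, running from z = 0 to the bottom of the top.

B is a spool: two coaxial disc flanges of radius 189 mm and thickness 23 mm, joined by a core cylinder of radius 65 mm and height 89 mm. The lower flange rests on z = 0 and the three cylinders share a vertical axis.

C is a simple wooden stool: a rectangular seat 322 mm (x) by 332 mm (y), 25 mm thick, top face at z = 383 mm, on four square legs, each 30×30 mm in cross-section. The legs rest on z = 0, each flush with a corner of the seat.

The spool is on top of the table. Two stools sit around the table at the +y, −x sides.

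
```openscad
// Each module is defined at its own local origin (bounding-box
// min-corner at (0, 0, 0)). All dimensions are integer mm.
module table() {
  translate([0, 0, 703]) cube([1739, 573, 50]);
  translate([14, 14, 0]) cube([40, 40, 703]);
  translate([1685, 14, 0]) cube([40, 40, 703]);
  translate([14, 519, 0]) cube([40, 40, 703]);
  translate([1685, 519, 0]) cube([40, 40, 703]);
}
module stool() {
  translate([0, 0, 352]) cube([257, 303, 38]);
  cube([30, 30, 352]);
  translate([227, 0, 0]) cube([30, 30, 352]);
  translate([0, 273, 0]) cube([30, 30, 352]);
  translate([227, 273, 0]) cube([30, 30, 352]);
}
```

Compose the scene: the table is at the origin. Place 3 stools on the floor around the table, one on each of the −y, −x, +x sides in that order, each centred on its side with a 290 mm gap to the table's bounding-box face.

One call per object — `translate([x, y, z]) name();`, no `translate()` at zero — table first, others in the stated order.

table();
translate([741, -593, 0]) stool();
translate([-547, 135, 0]) stool();
translate([2029, 135, 0]) stool();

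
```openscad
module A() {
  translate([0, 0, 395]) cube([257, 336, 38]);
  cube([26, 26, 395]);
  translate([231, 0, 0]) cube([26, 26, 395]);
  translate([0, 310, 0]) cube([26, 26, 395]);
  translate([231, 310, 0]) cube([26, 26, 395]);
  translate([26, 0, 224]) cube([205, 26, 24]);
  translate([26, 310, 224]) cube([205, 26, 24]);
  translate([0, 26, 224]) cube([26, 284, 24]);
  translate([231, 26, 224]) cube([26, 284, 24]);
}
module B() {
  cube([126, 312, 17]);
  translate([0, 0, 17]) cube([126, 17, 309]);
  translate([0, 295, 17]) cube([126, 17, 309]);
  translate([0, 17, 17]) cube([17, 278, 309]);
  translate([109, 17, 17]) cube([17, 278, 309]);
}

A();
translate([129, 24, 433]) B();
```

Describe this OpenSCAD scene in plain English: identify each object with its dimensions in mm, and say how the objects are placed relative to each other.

A is a four-legged stool. The seat is 257×336 mm, 38 mm thick, top at z = 433 mm. It stands on four square legs, each 26×26 mm in cross-section, from z = 0 to the seat underside, each flush with a corner of the seat. Four stretchers, 26 mm wide and 24 mm tall, connect adjacent legs with their undersides at z = 224 mm, each running between the inner faces of the legs it joins and aligned with the legs' outer faces on the other axis.

B is an open storage box with external size 126×312×326 mm and wall thickness 17 mm (the base is also 17 mm thick). The base covers the whole footprint; the four walls stand on the base, with the y-facing walls full-width and the x-facing walls fitting between their inner faces.

The open box is on top of the stool.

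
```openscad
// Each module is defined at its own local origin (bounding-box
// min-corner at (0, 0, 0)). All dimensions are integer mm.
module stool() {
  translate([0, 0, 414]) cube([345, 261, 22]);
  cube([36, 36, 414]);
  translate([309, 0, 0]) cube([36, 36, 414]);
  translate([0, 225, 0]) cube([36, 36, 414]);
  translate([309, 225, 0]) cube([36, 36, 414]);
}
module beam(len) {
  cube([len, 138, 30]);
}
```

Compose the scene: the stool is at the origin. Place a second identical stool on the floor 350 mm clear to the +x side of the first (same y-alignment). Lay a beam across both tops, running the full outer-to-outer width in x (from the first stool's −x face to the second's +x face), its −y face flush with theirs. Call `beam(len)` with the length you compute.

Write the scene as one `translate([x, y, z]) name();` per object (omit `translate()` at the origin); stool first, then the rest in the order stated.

stool();
translate([695, 0, 0]) stool();
translate([0, 0, 436]) beam(1040);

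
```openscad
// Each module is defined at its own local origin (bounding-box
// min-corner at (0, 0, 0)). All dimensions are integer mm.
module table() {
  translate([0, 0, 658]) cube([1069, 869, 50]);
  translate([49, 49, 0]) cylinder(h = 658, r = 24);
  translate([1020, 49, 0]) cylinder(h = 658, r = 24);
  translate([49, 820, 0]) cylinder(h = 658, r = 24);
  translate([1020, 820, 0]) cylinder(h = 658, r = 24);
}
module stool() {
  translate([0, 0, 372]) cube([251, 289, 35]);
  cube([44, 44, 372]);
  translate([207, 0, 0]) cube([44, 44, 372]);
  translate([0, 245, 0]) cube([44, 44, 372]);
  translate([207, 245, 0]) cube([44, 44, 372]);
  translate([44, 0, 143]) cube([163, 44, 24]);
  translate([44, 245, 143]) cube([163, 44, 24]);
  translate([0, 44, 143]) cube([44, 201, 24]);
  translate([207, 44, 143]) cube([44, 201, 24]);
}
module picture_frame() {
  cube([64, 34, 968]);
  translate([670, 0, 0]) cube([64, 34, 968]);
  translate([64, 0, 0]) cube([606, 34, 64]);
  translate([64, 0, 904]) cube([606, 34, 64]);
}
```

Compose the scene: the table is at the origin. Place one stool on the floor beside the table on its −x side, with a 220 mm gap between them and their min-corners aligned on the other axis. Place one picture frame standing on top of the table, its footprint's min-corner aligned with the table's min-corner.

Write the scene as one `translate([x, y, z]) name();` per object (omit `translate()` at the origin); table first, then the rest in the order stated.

table();
translate([-471, 0, 0]) stool();
translate([0, 0, 708]) picture_frame();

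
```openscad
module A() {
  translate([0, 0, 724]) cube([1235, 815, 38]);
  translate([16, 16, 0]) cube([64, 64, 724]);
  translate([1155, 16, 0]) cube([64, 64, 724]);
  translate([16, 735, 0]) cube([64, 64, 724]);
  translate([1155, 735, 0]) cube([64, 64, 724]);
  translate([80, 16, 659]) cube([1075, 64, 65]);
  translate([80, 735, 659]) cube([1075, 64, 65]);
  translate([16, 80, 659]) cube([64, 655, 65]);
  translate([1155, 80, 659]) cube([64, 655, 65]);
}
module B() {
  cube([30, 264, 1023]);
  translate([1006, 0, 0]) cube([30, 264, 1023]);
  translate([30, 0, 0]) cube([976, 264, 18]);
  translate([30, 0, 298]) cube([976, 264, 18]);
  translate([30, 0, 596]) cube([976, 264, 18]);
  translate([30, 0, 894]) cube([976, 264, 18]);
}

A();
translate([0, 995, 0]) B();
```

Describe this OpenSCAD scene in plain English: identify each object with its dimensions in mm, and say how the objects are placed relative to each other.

A is a rectangular dining table. The top is 1235×815×38 mm with its upper surface at z = 762 mm. It stands on four 64×64 mm square legs, each inset 16 mm from the nearest pair of top edges, running from the floor to the underside of the top. Four apron rails, 64 mm thick and 65 mm tall, run between adjacent legs with their top edges flush with the underside of the top and their outer faces flush with the legs' outer faces.

B is a bookshelf 1036 mm wide overall, 264 mm deep and 1023 mm tall. The two sides are 30 mm thick vertical panels. 4 horizontal shelves of 18 mm thickness span between the inner faces of the sides; the lowest shelf sits on the floor and shelves are stacked with a clear vertical gap of 280 mm between each pair.

The bookshelf is on the floor beside the table on its +y side.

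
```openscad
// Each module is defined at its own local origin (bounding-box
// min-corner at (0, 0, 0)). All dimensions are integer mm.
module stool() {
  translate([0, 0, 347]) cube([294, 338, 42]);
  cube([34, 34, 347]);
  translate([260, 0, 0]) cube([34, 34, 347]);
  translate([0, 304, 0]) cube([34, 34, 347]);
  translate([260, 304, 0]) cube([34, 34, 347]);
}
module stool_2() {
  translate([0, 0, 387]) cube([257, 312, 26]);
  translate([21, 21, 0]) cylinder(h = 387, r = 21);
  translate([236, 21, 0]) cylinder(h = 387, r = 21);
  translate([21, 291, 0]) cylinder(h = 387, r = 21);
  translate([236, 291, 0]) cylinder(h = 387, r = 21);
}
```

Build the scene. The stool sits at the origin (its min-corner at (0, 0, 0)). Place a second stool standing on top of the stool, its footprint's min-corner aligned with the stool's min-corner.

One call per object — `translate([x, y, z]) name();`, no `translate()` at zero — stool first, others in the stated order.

stool();
translate([0, 0, 389]) stool_2();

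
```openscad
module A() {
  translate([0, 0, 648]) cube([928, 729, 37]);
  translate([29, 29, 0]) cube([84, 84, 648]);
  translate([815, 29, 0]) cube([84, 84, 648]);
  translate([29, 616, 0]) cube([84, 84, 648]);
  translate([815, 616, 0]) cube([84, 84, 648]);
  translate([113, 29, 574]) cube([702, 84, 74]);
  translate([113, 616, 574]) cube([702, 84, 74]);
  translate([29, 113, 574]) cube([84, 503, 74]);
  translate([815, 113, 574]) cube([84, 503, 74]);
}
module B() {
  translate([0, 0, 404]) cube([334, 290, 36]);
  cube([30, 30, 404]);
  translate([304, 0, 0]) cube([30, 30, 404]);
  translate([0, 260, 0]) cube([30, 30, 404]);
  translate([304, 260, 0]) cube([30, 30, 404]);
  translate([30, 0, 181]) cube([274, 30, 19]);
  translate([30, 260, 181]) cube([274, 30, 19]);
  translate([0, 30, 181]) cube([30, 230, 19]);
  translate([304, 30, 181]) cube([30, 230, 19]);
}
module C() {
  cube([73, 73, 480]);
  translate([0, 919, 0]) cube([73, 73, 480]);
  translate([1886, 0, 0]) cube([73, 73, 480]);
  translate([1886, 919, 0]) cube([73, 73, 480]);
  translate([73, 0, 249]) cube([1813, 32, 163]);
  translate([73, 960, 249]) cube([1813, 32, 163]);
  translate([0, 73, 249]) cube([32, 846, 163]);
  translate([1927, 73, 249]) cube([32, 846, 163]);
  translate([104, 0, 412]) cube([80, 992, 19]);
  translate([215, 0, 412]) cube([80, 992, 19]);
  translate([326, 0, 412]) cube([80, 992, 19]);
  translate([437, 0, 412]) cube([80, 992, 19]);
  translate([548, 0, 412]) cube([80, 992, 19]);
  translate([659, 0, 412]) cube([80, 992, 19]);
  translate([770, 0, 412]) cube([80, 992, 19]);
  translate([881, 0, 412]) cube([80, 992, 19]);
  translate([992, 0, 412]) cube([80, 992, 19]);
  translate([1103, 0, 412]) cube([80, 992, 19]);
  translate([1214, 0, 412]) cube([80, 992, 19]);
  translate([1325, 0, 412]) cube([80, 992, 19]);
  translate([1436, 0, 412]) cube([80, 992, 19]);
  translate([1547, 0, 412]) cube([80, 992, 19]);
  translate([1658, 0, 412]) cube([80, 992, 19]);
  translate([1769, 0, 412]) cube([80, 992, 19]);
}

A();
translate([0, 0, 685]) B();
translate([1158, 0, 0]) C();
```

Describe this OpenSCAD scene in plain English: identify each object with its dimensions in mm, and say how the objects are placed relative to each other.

A is a table: top 928 mm (x) × 729 mm (y), 37 mm thick, upper face at z = 685 mm, on four 84×84 mm square legs, each inset 29 mm from the nearest pair of top edges, running from z = 0 to the bottom of the top. Four apron rails, 84 mm thick and 74 mm tall, run between adjacent legs with their top edges flush with the underside of the top and their outer faces flush with the legs' outer faces.

B is a simple wooden stool: a rectangular seat 334 mm (x) by 290 mm (y), 36 mm thick, top face at z = 440 mm, on four square legs, each 30×30 mm in cross-section. The legs rest on z = 0, each flush with a corner of the seat. Four stretchers, 30 mm wide and 19 mm tall, connect adjacent legs with their undersides at z = 181 mm, each running between the inner faces of the legs it joins and aligned with the legs' outer faces on the other axis.

C is a bed frame 1959 mm long (x) by 992 mm wide (y). Four 73×73 mm corner posts, 480 mm tall, at the corners of the footprint. Four rails of 32 mm thickness and 163 mm height run between adjacent posts with their undersides at z = 249 mm, their outer faces flush with the outside of the frame (the two x-running rails run between the posts' inner faces; the two y-running rails run between the posts' inner faces). 16 slats, each 80 mm wide (x) and 19 mm thick, lie across the top of the two x-running rails, running the full 992 mm width of the frame in y; the slats are evenly spaced along x between the inner faces of the end posts with equal gaps (rounded down to the nearest mm) at the −x end and between each pair — any rounding remainder accumulates at the +x end.

The stool is on top of the table. The bed frame is on the floor beside the table on its +x side.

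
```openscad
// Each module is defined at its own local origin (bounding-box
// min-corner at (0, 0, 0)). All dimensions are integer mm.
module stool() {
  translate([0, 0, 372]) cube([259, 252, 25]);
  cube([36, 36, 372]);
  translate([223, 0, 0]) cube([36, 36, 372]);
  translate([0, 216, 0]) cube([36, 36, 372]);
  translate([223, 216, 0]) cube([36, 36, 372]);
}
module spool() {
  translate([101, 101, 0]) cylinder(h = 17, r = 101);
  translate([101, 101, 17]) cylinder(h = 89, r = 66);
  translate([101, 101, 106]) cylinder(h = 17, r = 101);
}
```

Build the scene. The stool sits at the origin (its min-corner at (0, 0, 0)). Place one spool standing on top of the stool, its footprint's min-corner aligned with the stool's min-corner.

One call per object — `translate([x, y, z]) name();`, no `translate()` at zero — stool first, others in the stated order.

stool();
translate([0, 0, 397]) spool();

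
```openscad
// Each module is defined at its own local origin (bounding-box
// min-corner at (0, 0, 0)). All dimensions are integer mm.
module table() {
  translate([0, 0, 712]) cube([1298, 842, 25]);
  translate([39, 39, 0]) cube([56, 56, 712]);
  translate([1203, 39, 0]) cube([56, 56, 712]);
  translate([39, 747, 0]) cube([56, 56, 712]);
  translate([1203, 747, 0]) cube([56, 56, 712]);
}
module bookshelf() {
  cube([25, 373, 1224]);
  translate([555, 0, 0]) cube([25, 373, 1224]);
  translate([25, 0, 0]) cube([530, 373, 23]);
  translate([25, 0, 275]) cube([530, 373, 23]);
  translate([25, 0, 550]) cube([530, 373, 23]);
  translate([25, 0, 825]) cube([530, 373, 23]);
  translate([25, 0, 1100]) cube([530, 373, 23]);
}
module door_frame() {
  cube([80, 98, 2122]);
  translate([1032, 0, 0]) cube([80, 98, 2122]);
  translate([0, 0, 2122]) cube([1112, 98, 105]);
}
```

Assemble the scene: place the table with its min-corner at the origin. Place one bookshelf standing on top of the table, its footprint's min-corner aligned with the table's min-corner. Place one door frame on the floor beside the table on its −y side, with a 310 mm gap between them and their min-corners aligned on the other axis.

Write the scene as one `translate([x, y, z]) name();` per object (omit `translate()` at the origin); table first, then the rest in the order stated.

table();
translate([0, 0, 737]) bookshelf();
translate([0, -408, 0]) door_frame();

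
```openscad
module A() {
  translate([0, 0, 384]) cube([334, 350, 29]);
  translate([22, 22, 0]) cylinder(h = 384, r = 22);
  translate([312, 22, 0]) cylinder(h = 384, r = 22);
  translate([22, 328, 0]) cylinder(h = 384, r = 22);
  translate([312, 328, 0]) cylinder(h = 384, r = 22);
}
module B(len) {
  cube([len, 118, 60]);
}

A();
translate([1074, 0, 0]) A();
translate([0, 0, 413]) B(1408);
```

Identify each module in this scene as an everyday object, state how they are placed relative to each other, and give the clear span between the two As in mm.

A is a stool. B is a beam. A beam spans the tops of two stools. The clear span between the two stools is 740 mm.

Second stool starts at x = 1074; first ends at x = 334; clear span = 1074 − 334 = 740 mm.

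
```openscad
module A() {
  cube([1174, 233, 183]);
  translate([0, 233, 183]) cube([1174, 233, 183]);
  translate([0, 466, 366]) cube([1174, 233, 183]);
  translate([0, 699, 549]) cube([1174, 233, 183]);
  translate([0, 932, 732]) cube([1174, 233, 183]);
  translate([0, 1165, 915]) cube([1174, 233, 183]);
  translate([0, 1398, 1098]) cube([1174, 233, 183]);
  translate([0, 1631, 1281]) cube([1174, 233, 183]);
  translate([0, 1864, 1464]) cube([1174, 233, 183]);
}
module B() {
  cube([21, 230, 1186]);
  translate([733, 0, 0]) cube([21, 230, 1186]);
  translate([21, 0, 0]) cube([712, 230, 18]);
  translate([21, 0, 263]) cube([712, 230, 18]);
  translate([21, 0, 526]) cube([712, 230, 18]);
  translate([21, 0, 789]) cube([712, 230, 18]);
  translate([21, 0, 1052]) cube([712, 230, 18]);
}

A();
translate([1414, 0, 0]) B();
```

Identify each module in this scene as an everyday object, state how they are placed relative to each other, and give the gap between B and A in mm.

The bookshelf's nearest face is 240 mm from the staircase's +x face.

A is a staircase. B is a bookshelf. The bookshelf is on the floor beside the staircase on its +x side. The gap between the bookshelf and the staircase is 240 mm.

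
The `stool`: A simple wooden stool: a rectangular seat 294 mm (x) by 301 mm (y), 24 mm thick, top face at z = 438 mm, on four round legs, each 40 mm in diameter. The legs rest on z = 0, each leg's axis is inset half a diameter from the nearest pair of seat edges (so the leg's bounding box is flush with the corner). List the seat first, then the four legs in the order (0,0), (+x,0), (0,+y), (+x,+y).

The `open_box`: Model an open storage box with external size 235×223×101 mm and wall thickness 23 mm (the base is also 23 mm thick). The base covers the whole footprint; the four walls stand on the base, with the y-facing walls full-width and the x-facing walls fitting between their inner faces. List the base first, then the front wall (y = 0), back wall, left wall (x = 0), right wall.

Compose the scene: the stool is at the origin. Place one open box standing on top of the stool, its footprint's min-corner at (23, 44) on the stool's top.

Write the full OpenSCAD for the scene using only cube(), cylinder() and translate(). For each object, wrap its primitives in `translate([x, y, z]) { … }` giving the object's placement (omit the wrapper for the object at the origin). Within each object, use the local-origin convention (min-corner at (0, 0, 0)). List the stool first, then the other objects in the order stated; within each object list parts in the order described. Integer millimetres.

translate([0, 0, 414]) cube([294, 301, 24]);
translate([20, 20, 0]) cylinder(h = 414, r = 20);
translate([274, 20, 0]) cylinder(h = 414, r = 20);
translate([20, 281, 0]) cylinder(h = 414, r = 20);
translate([274, 281, 0]) cylinder(h = 414, r = 20);
translate([23, 44, 438]) {
  cube([235, 223, 23]);
  translate([0, 0, 23]) cube([235, 23, 78]);
  translate([0, 200, 23]) cube([235, 23, 78]);
  translate([0, 23, 23]) cube([23, 177, 78]);
  translate([212, 23, 23]) cube([23, 177, 78]);
}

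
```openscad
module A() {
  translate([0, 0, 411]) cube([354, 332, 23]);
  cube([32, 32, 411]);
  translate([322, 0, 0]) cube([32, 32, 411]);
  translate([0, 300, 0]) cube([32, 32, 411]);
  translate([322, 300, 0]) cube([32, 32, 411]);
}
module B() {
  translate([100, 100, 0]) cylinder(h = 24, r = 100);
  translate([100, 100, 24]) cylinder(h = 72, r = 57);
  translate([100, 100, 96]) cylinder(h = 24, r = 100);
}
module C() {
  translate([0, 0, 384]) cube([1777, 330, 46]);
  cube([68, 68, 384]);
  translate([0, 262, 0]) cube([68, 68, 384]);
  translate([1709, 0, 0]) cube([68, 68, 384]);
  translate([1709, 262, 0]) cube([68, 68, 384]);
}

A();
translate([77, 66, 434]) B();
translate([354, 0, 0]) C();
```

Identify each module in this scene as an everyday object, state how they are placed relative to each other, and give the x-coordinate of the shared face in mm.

The stool's +x face and the bench's −x face are both at x = 354 mm.

A is a stool. B is a spool. C is a bench. The spool is on top of the stool, centred. The bench is against the stool's +x side, with their −y faces flush. The x-coordinate of the shared face is 354 mm.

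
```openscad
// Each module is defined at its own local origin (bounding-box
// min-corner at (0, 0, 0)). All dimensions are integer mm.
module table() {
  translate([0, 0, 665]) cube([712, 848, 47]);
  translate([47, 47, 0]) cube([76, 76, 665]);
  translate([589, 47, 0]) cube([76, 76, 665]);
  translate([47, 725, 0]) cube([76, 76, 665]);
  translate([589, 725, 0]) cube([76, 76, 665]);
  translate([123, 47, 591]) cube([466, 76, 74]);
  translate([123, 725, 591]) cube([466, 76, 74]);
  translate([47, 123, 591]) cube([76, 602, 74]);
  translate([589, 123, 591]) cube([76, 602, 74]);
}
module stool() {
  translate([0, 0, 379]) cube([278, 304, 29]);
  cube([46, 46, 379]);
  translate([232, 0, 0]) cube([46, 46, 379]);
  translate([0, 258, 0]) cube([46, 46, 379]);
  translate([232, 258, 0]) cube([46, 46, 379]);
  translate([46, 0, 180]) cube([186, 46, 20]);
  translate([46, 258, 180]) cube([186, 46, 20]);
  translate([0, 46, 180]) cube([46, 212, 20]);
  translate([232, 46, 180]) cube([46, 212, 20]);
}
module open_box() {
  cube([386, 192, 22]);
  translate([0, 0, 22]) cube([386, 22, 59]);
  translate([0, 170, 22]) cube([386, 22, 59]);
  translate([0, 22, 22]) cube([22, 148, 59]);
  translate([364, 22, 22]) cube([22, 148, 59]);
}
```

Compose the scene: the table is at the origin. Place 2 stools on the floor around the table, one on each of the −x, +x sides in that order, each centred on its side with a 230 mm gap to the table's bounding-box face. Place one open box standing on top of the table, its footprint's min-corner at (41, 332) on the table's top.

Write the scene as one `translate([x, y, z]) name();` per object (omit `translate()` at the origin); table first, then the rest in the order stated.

table();
translate([-508, 272, 0]) stool();
translate([942, 272, 0]) stool();
translate([41, 332, 712]) open_box();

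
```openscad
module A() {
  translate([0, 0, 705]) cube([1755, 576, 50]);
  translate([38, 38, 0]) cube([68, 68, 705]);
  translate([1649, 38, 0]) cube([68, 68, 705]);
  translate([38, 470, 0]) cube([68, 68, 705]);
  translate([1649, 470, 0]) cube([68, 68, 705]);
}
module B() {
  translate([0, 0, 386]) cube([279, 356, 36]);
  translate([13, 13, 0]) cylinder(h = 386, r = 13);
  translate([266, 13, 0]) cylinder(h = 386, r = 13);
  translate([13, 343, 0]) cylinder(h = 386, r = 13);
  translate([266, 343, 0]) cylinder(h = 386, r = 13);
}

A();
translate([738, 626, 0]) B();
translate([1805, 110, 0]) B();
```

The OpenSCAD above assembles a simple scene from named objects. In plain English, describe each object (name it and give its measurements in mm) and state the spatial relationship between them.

A is a table with a 1755×576 mm rectangular top, 50 mm thick, top surface at z = 755 mm, supported by four 68×68 mm square legs, each inset 38 mm from the nearest pair of top edges, running from the floor.

B is a four-legged stool. The seat is 279×356 mm, 36 mm thick, top at z = 422 mm. It stands on four round legs, each 26 mm in diameter, from z = 0 to the seat underside, each leg's axis is inset half a diameter from the nearest pair of seat edges (so the leg's bounding box is flush with the corner).

Two stools sit around the table at the +y, +x sides.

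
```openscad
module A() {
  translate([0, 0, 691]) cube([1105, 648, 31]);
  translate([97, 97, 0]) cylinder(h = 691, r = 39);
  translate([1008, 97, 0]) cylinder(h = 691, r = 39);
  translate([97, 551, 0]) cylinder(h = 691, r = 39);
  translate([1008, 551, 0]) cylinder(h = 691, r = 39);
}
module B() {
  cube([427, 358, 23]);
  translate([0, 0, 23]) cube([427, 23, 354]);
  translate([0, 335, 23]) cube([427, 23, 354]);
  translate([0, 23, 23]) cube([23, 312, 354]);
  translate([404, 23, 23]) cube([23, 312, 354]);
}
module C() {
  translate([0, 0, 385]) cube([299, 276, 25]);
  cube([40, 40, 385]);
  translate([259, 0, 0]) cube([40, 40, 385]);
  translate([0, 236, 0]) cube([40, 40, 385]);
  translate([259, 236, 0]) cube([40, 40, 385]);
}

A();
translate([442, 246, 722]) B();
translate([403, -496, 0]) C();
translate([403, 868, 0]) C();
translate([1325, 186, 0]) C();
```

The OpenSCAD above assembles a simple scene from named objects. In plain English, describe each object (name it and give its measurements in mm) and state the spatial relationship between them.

A is a table: top 1105 mm (x) × 648 mm (y), 31 mm thick, upper face at z = 722 mm, on four round legs of 78 mm diameter, each leg's bounding box inset 58 mm from the nearest pair of top edges, running from z = 0 to the bottom of the top.

B is an open storage box with external size 427×358×377 mm and wall thickness 23 mm (the base is also 23 mm thick). The base covers the whole footprint; the four walls stand on the base, with the y-facing walls full-width and the x-facing walls fitting between their inner faces.

C is a four-legged stool. The seat is 299×276 mm, 25 mm thick, top at z = 410 mm. It stands on four square legs, each 40×40 mm in cross-section, from z = 0 to the seat underside, each flush with a corner of the seat.

The open box is on top of the table. Three stools sit around the table at the −y, +y, +x sides.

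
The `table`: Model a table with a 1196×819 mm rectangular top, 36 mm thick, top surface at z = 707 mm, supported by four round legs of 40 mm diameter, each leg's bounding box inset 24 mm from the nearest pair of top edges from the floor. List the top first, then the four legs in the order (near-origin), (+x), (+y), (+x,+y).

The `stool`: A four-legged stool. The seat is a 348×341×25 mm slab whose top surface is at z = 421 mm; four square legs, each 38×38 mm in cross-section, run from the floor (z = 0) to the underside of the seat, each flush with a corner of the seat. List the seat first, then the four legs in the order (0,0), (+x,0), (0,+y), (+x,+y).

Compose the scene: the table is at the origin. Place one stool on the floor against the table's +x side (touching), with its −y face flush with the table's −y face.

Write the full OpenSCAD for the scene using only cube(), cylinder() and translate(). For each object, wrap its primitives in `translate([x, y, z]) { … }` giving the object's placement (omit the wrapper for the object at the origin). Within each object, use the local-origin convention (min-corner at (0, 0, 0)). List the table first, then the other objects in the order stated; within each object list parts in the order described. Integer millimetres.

translate([0, 0, 671]) cube([1196, 819, 36]);
translate([44, 44, 0]) cylinder(h = 671, r = 20);
translate([1152, 44, 0]) cylinder(h = 671, r = 20);
translate([44, 775, 0]) cylinder(h = 671, r = 20);
translate([1152, 775, 0]) cylinder(h = 671, r = 20);
translate([1196, 0, 0]) {
  translate([0, 0, 396]) cube([348, 341, 25]);
  cube([38, 38, 396]);
  translate([310, 0, 0]) cube([38, 38, 396]);
  translate([0, 303, 0]) cube([38, 38, 396]);
  translate([310, 303, 0]) cube([38, 38, 396]);
}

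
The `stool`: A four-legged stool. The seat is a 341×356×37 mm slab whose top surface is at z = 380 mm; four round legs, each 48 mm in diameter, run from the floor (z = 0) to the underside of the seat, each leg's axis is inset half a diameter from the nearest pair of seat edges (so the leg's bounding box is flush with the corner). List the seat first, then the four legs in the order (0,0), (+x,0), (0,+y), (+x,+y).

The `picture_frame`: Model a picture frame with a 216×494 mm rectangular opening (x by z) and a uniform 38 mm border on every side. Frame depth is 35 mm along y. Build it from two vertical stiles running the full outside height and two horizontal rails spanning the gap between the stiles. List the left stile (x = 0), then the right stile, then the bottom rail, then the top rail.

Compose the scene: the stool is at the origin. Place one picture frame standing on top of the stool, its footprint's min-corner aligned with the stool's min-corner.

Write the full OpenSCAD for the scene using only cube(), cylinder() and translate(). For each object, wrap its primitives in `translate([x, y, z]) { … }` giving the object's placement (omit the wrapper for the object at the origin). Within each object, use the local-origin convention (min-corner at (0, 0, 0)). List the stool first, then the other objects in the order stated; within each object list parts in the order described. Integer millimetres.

translate([0, 0, 343]) cube([341, 356, 37]);
translate([24, 24, 0]) cylinder(h = 343, r = 24);
translate([317, 24, 0]) cylinder(h = 343, r = 24);
translate([24, 332, 0]) cylinder(h = 343, r = 24);
translate([317, 332, 0]) cylinder(h = 343, r = 24);
translate([0, 0, 380]) {
  cube([38, 35, 570]);
  translate([254, 0, 0]) cube([38, 35, 570]);
  translate([38, 0, 0]) cube([216, 35, 38]);
  translate([38, 0, 532]) cube([216, 35, 38]);
}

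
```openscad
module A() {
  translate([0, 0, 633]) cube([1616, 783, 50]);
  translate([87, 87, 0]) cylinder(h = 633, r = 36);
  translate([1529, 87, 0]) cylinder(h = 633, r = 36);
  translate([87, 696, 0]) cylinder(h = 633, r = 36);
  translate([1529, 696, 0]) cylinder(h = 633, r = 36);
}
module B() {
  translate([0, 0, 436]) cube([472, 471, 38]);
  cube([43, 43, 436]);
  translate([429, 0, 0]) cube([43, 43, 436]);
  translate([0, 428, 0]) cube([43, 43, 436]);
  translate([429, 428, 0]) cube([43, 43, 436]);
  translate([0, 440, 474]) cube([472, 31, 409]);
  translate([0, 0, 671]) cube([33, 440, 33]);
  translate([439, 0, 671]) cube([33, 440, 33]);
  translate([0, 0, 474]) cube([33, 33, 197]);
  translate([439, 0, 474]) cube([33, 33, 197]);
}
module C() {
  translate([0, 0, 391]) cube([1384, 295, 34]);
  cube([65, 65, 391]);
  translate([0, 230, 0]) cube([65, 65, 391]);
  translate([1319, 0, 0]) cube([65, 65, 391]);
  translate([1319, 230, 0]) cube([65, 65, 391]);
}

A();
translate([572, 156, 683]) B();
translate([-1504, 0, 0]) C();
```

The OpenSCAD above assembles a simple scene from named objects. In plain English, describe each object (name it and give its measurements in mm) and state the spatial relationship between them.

A is a table with a 1616×783 mm rectangular top, 50 mm thick, top surface at z = 683 mm, supported by four round legs of 72 mm diameter, each leg's bounding box inset 51 mm from the nearest pair of top edges, running from the floor.

B is a chair. The seat is a 472×471×38 mm slab with its top at z = 474 mm, on four 43×43 mm corner legs (flush with the seat edges, standing on z = 0). A flat backrest 31 mm thick, 409 mm tall, spans the full seat width and rises from the seat top along its +y edge, rear face flush with the rear of the seat. Two armrests of 33×33 mm section run along each side from the seat's front edge to the front of the backrest, top faces 230 mm above the seat top and outer faces flush with the seat's x-edges; a 33×33 mm post under the front of each armrest stands on the seat at the front corner.

C is a long wooden bench with a 1384 mm (x) × 295 mm (y) seat, 34 mm thick, its top surface 425 mm above the floor. Four 65 mm square legs at the seat corners, flush with the edges, run from z = 0 to the seat underside.

The chair is on top of the table, centred. The bench is on the floor beside the table on its −x side.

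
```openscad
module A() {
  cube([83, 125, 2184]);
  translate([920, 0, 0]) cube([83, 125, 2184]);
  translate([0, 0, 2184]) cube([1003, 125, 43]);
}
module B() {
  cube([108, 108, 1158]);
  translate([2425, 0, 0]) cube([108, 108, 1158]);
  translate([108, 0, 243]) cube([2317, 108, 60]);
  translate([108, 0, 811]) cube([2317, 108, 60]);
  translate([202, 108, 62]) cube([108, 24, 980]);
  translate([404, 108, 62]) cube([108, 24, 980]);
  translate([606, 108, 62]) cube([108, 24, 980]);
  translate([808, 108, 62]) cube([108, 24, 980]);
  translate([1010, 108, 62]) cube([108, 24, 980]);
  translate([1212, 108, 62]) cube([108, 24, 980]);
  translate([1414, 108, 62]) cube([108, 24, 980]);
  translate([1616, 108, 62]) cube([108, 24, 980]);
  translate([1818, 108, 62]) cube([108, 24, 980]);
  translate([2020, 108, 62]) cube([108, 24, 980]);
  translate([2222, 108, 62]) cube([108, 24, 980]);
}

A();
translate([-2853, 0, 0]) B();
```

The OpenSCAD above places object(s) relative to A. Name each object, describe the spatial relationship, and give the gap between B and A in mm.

A is a door frame. B is a fence section. The fence section is on the floor beside the door frame on its −x side. The gap between the fence section and the door frame is 320 mm.

The fence section's nearest face is 320 mm from the door frame's −x face.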